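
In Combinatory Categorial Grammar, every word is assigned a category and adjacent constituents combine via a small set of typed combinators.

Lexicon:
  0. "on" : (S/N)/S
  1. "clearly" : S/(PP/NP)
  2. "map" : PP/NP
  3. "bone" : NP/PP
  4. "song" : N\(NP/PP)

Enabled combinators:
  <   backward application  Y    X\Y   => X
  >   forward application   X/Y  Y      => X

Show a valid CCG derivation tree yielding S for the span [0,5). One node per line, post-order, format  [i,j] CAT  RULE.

[0,1] (S/N)/S  lex  "on"
[1,2] S/(PP/NP)  lex  "clearly"
[2,3] PP/NP  lex  "map"
[1,3] S  >  k=2
[0,3] S/N  >  k=1
[3,4] NP/PP  lex  "bone"
[4,5] N\(NP/PP)  lex  "song"
[3,5] N  <  k=4
[0,5] S  >  k=3

[0,5] S   >
  [0,3] S/N   >
    [0,1] "on" : (S/N)/S
    [1,3] S   >
      [1,2] "clearly" : S/(PP/NP)
      [2,3] "map" : PP/NP
  [3,5] N   <
    [3,4] "bone" : NP/PP
    [4,5] "song" : N\(NP/PP)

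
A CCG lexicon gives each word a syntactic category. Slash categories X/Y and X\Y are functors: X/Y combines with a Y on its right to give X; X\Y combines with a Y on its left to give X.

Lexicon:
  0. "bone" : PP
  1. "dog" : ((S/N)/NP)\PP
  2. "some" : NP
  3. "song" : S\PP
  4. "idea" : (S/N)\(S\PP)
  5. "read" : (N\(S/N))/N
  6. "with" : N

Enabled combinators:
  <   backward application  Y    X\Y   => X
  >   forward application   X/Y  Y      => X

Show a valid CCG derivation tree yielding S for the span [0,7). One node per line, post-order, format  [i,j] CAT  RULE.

[0,7] S   >
  [0,3] S/N   >
    [0,2] (S/N)/NP   <
      [0,1] "bone" : PP
      [1,2] "dog" : ((S/N)/NP)\PP
    [2,3] "some" : NP
  [3,7] N   <
    [3,5] S/N   <
      [3,4] "song" : S\PP
      [4,5] "idea" : (S/N)\(S\PP)
    [5,7] N\(S/N)   >
      [5,6] "read" : (N\(S/N))/N
      [6,7] "with" : N

[0,1] PP  lex  "bone"
[1,2] ((S/N)/NP)\PP  lex  "dog"
[0,2] (S/N)/NP  <  k=1
[2,3] NP  lex  "some"
[0,3] S/N  >  k=2
[3,4] S\PP  lex  "song"
[4,5] (S/N)\(S\PP)  lex  "idea"
[3,5] S/N  <  k=4
[5,6] (N\(S/N))/N  lex  "read"
[6,7] N  lex  "with"
[5,7] N\(S/N)  >  k=6
[3,7] N  <  k=5
[0,7] S  >  k=3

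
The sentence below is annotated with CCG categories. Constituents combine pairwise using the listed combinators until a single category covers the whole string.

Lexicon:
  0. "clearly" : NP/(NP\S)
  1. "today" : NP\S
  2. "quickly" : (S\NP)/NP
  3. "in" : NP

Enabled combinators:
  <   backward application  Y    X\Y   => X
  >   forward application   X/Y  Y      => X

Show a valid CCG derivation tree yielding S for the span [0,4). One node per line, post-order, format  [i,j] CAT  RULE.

[0,1] NP/(NP\S)  lex  "clearly"
[1,2] NP\S  lex  "today"
[0,2] NP  >  k=1
[2,3] (S\NP)/NP  lex  "quickly"
[3,4] NP  lex  "in"
[2,4] S\NP  >  k=3
[0,4] S  <  k=2

[0,4] S   <
  [0,2] NP   >
    [0,1] "clearly" : NP/(NP\S)
    [1,2] "today" : NP\S
  [2,4] S\NP   >
    [2,3] "quickly" : (S\NP)/NP
    [3,4] "in" : NP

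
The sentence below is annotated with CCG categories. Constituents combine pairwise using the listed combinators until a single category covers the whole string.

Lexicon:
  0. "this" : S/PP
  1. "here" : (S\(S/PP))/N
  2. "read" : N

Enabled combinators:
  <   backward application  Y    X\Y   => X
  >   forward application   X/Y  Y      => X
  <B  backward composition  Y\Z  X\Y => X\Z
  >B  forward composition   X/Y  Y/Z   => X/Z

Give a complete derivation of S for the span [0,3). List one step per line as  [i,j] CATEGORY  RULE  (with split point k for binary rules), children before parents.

[0,3] S   <
  [0,1] "this" : S/PP
  [1,3] S\(S/PP)   >
    [1,2] "here" : (S\(S/PP))/N
    [2,3] "read" : N

[0,1] S/PP  lex  "this"
[1,2] (S\(S/PP))/N  lex  "here"
[2,3] N  lex  "read"
[1,3] S\(S/PP)  >  k=2
[0,3] S  <  k=1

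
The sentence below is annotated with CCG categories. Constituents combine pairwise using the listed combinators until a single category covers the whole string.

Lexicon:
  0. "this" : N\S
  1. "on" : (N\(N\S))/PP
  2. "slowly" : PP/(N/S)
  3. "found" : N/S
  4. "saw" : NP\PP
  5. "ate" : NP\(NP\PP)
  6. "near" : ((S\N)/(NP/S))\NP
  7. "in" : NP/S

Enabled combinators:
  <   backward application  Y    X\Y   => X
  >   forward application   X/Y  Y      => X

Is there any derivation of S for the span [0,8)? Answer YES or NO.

[0,8] S   <
  [0,4] N   <
    [0,1] "this" : N\S
    [1,4] N\(N\S)   >
      [1,2] "on" : (N\(N\S))/PP
      [2,4] PP   >
        [2,3] "slowly" : PP/(N/S)
        [3,4] "found" : N/S
  [4,8] S\N   >
    [4,7] (S\N)/(NP/S)   <
      [4,6] NP   <
        [4,5] "saw" : NP\PP
        [5,6] "ate" : NP\(NP\PP)
      [6,7] "near" : ((S\N)/(NP/S))\NP
    [7,8] "in" : NP/S

YES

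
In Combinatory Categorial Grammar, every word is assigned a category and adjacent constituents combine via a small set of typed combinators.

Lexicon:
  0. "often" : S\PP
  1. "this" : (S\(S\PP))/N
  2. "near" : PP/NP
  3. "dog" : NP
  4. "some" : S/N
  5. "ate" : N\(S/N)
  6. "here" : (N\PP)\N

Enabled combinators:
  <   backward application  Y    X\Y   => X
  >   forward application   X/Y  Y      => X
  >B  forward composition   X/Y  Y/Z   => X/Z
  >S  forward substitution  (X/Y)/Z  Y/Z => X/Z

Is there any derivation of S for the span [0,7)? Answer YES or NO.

YES

[0,7] S   <
  [0,1] "often" : S\PP
  [1,7] S\(S\PP)   >
    [1,2] "this" : (S\(S\PP))/N
    [2,7] N   <
      [2,4] PP   >
        [2,3] "near" : PP/NP
        [3,4] "dog" : NP
      [4,7] N\PP   <
        [4,6] N   <
          [4,5] "some" : S/N
          [5,6] "ate" : N\(S/N)
        [6,7] "here" : (N\PP)\N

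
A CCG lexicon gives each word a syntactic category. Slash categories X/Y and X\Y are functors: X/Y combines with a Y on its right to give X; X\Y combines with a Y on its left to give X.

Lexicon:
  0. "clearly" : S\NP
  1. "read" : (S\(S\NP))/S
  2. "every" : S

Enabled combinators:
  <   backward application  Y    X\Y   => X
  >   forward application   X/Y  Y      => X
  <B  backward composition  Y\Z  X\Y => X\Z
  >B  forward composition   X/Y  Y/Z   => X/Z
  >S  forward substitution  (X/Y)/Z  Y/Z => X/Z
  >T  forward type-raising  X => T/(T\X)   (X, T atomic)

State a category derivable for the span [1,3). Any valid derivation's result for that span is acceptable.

[0,3] S   <
  [0,1] "clearly" : S\NP
  [1,3] S\(S\NP)   >
    [1,2] "read" : (S\(S\NP))/S
    [2,3] "every" : S

S\(S\NP)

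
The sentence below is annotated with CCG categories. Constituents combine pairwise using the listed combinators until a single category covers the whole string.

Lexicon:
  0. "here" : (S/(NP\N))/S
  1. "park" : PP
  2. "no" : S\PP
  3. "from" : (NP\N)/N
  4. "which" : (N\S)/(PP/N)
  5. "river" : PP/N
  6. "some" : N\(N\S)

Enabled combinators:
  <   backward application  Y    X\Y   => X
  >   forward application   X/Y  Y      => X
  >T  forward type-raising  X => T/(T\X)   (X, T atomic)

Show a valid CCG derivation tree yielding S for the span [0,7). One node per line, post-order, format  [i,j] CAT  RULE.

[0,7] S   >
  [0,3] S/(NP\N)   >
    [0,1] "here" : (S/(NP\N))/S
    [1,3] S   >
      [1,2] S/(S\PP)   >T
        [1,2] "park" : PP
      [2,3] "no" : S\PP
  [3,7] NP\N   >
    [3,4] "from" : (NP\N)/N
    [4,7] N   <
      [4,6] N\S   >
        [4,5] "which" : (N\S)/(PP/N)
        [5,6] "river" : PP/N
      [6,7] "some" : N\(N\S)

[0,1] (S/(NP\N))/S  lex  "here"
[1,2] PP  lex  "park"
[1,2] S/(S\PP)  >T
[2,3] S\PP  lex  "no"
[1,3] S  >  k=2
[0,3] S/(NP\N)  >  k=1
[3,4] (NP\N)/N  lex  "from"
[4,5] (N\S)/(PP/N)  lex  "which"
[5,6] PP/N  lex  "river"
[4,6] N\S  >  k=5
[6,7] N\(N\S)  lex  "some"
[4,7] N  <  k=6
[3,7] NP\N  >  k=4
[0,7] S  >  k=3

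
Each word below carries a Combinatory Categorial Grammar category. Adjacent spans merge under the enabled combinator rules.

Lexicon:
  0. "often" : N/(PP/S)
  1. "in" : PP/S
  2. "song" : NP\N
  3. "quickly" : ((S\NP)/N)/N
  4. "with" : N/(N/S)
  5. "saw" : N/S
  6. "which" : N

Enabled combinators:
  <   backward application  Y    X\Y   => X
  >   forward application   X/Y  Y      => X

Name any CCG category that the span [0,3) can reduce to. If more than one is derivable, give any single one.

[0,7] S   <
  [0,3] NP   <
    [0,2] N   >
      [0,1] "often" : N/(PP/S)
      [1,2] "in" : PP/S
    [2,3] "song" : NP\N
  [3,7] S\NP   >
    [3,6] (S\NP)/N   >
      [3,4] "quickly" : ((S\NP)/N)/N
      [4,6] N   >
        [4,5] "with" : N/(N/S)
        [5,6] "saw" : N/S
    [6,7] "which" : N

NP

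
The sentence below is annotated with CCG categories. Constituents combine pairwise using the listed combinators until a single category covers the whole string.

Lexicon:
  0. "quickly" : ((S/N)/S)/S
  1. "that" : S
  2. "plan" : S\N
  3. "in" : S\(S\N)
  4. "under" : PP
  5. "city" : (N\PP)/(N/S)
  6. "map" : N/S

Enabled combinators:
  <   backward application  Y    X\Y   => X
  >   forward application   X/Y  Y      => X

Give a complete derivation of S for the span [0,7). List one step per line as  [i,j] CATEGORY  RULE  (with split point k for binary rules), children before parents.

[0,7] S   >
  [0,4] S/N   >
    [0,2] (S/N)/S   >
      [0,1] "quickly" : ((S/N)/S)/S
      [1,2] "that" : S
    [2,4] S   <
      [2,3] "plan" : S\N
      [3,4] "in" : S\(S\N)
  [4,7] N   <
    [4,5] "under" : PP
    [5,7] N\PP   >
      [5,6] "city" : (N\PP)/(N/S)
      [6,7] "map" : N/S

[0,1] ((S/N)/S)/S  lex  "quickly"
[1,2] S  lex  "that"
[0,2] (S/N)/S  >  k=1
[2,3] S\N  lex  "plan"
[3,4] S\(S\N)  lex  "in"
[2,4] S  <  k=3
[0,4] S/N  >  k=2
[4,5] PP  lex  "under"
[5,6] (N\PP)/(N/S)  lex  "city"
[6,7] N/S  lex  "map"
[5,7] N\PP  >  k=6
[4,7] N  <  k=5
[0,7] S  >  k=4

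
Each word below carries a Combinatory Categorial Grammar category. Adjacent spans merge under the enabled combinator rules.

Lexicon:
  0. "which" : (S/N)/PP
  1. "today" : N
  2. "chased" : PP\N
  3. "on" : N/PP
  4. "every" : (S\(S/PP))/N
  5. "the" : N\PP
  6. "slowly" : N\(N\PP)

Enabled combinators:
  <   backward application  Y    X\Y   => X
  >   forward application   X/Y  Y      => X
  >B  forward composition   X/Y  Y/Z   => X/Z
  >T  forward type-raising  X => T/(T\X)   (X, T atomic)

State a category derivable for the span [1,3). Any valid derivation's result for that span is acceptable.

PP

[0,7] S   <
  [0,4] S/PP   >B
    [0,3] S/N   >
      [0,1] "which" : (S/N)/PP
      [1,3] PP   >
        [1,2] PP/(PP\N)   >T
          [1,2] "today" : N
        [2,3] "chased" : PP\N
    [3,4] "on" : N/PP
  [4,7] S\(S/PP)   >
    [4,5] "every" : (S\(S/PP))/N
    [5,7] N   <
      [5,6] "the" : N\PP
      [6,7] "slowly" : N\(N\PP)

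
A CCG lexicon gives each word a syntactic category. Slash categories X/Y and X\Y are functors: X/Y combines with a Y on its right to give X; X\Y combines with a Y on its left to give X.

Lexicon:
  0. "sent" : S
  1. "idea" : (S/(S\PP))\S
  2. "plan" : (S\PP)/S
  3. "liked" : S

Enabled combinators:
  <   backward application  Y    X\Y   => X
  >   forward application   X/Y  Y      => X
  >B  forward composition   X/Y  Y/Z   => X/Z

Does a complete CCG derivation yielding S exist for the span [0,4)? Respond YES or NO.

YES

[0,4] S   >
  [0,2] S/(S\PP)   <
    [0,1] "sent" : S
    [1,2] "idea" : (S/(S\PP))\S
  [2,4] S\PP   >
    [2,3] "plan" : (S\PP)/S
    [3,4] "liked" : S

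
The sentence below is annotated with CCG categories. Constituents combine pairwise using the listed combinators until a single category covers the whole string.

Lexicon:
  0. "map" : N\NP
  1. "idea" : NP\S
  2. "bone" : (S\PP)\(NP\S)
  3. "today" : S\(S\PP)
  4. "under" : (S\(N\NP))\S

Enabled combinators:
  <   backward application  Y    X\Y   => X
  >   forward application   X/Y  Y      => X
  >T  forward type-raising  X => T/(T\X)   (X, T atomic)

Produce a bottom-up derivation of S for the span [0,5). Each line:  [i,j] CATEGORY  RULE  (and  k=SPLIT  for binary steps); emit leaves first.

[0,1] N\NP  lex  "map"
[1,2] NP\S  lex  "idea"
[2,3] (S\PP)\(NP\S)  lex  "bone"
[1,3] S\PP  <  k=2
[3,4] S\(S\PP)  lex  "today"
[1,4] S  <  k=3
[4,5] (S\(N\NP))\S  lex  "under"
[1,5] S\(N\NP)  <  k=4
[0,5] S  <  k=1

[0,5] S   <
  [0,1] "map" : N\NP
  [1,5] S\(N\NP)   <
    [1,4] S   <
      [1,3] S\PP   <
        [1,2] "idea" : NP\S
        [2,3] "bone" : (S\PP)\(NP\S)
      [3,4] "today" : S\(S\PP)
    [4,5] "under" : (S\(N\NP))\S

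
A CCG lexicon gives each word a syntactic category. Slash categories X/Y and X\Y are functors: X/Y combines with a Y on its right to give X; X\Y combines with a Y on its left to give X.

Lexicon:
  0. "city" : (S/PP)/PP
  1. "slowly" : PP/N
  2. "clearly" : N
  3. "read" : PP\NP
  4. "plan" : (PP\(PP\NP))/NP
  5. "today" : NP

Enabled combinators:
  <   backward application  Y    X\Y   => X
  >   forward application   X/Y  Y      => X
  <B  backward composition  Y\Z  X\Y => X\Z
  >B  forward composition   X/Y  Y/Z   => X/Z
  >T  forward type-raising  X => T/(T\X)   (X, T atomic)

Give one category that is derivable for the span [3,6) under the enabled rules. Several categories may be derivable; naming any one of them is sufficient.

PP

[0,6] S   >
  [0,3] S/PP   >
    [0,1] "city" : (S/PP)/PP
    [1,3] PP   >
      [1,2] "slowly" : PP/N
      [2,3] "clearly" : N
  [3,6] PP   <
    [3,4] "read" : PP\NP
    [4,6] PP\(PP\NP)   >
      [4,5] "plan" : (PP\(PP\NP))/NP
      [5,6] "today" : NP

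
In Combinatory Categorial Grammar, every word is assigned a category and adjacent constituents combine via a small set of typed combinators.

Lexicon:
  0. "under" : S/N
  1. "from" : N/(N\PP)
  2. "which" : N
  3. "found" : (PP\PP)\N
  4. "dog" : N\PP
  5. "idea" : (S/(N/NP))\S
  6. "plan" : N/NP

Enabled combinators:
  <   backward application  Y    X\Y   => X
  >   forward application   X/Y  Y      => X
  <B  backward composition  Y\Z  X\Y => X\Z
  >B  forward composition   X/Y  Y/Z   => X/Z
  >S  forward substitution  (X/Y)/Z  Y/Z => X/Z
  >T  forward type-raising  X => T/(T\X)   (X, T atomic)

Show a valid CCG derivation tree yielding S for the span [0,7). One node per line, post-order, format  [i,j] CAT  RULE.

[0,1] S/N  lex  "under"
[1,2] N/(N\PP)  lex  "from"
[2,3] N  lex  "which"
[3,4] (PP\PP)\N  lex  "found"
[2,4] PP\PP  <  k=3
[4,5] N\PP  lex  "dog"
[2,5] N\PP  <B  k=4
[1,5] N  >  k=2
[0,5] S  >  k=1
[5,6] (S/(N/NP))\S  lex  "idea"
[0,6] S/(N/NP)  <  k=5
[6,7] N/NP  lex  "plan"
[0,7] S  >  k=6

[0,7] S   >
  [0,6] S/(N/NP)   <
    [0,5] S   >
      [0,1] "under" : S/N
      [1,5] N   >
        [1,2] "from" : N/(N\PP)
        [2,5] N\PP   <B
          [2,4] PP\PP   <
            [2,3] "which" : N
            [3,4] "found" : (PP\PP)\N
          [4,5] "dog" : N\PP
    [5,6] "idea" : (S/(N/NP))\S
  [6,7] "plan" : N/NP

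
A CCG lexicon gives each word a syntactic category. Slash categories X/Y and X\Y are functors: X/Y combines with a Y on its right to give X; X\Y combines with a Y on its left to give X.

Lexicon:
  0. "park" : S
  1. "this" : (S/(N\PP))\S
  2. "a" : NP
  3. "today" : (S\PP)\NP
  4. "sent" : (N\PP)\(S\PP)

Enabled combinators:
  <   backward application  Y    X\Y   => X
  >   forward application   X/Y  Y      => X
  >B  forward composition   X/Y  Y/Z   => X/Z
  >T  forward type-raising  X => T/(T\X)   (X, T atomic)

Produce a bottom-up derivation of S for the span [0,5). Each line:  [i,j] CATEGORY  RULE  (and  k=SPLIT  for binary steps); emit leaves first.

[0,5] S   >
  [0,2] S/(N\PP)   <
    [0,1] "park" : S
    [1,2] "this" : (S/(N\PP))\S
  [2,5] N\PP   <
    [2,4] S\PP   <
      [2,3] "a" : NP
      [3,4] "today" : (S\PP)\NP
    [4,5] "sent" : (N\PP)\(S\PP)

[0,1] S  lex  "park"
[1,2] (S/(N\PP))\S  lex  "this"
[0,2] S/(N\PP)  <  k=1
[2,3] NP  lex  "a"
[3,4] (S\PP)\NP  lex  "today"
[2,4] S\PP  <  k=3
[4,5] (N\PP)\(S\PP)  lex  "sent"
[2,5] N\PP  <  k=4
[0,5] S  >  k=2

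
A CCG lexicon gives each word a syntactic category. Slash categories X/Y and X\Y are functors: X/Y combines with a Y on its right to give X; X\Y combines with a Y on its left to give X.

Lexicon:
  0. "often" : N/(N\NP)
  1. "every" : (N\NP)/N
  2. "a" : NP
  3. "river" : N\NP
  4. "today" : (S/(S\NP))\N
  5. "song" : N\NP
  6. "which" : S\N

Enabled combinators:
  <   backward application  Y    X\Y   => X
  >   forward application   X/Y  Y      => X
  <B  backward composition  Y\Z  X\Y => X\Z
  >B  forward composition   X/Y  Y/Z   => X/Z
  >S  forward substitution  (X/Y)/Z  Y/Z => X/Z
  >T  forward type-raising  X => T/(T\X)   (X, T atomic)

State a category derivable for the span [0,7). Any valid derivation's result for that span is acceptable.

S

[0,7] S   >
  [0,5] S/(S\NP)   <
    [0,4] N   >
      [0,1] "often" : N/(N\NP)
      [1,4] N\NP   >
        [1,2] "every" : (N\NP)/N
        [2,4] N   >
          [2,3] N/(N\NP)   >T
            [2,3] "a" : NP
          [3,4] "river" : N\NP
    [4,5] "today" : (S/(S\NP))\N
  [5,7] S\NP   <B
    [5,6] "song" : N\NP
    [6,7] "which" : S\N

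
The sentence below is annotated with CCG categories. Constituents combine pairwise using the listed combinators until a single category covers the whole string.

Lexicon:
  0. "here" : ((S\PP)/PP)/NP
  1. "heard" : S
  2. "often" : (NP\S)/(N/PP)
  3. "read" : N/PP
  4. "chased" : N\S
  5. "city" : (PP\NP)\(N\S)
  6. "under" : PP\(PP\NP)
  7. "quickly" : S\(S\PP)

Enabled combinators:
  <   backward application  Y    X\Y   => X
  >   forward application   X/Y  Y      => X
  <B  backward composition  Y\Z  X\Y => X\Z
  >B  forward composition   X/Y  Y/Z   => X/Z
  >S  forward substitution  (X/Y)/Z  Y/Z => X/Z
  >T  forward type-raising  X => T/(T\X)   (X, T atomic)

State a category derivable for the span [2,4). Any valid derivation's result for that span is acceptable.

NP\S

[0,8] S   <
  [0,7] S\PP   >
    [0,4] (S\PP)/PP   >
      [0,1] "here" : ((S\PP)/PP)/NP
      [1,4] NP   >
        [1,2] NP/(NP\S)   >T
          [1,2] "heard" : S
        [2,4] NP\S   >
          [2,3] "often" : (NP\S)/(N/PP)
          [3,4] "read" : N/PP
    [4,7] PP   <
      [4,6] PP\NP   <
        [4,5] "chased" : N\S
        [5,6] "city" : (PP\NP)\(N\S)
      [6,7] "under" : PP\(PP\NP)
  [7,8] "quickly" : S\(S\PP)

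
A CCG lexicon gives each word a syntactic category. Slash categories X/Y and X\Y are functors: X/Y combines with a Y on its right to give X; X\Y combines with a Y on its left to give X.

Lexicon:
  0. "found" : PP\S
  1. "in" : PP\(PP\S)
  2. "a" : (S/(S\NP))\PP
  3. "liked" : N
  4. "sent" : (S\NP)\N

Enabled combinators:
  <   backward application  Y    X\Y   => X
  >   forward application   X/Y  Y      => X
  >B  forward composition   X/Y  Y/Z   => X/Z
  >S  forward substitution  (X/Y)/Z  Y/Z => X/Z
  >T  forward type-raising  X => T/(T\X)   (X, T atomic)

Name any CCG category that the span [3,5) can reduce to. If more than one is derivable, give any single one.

[0,5] S   >
  [0,3] S/(S\NP)   <
    [0,2] PP   <
      [0,1] "found" : PP\S
      [1,2] "in" : PP\(PP\S)
    [2,3] "a" : (S/(S\NP))\PP
  [3,5] S\NP   <
    [3,4] "liked" : N
    [4,5] "sent" : (S\NP)\N

S\NP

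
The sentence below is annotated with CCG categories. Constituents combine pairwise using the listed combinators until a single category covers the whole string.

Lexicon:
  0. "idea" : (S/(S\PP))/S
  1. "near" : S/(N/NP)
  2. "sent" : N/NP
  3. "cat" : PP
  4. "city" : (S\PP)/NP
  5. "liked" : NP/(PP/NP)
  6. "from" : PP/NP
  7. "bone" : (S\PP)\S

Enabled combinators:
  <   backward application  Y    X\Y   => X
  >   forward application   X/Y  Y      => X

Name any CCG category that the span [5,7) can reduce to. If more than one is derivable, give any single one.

NP

[0,8] S   >
  [0,3] S/(S\PP)   >
    [0,1] "idea" : (S/(S\PP))/S
    [1,3] S   >
      [1,2] "near" : S/(N/NP)
      [2,3] "sent" : N/NP
  [3,8] S\PP   <
    [3,7] S   <
      [3,4] "cat" : PP
      [4,7] S\PP   >
        [4,5] "city" : (S\PP)/NP
        [5,7] NP   >
          [5,6] "liked" : NP/(PP/NP)
          [6,7] "from" : PP/NP
    [7,8] "bone" : (S\PP)\S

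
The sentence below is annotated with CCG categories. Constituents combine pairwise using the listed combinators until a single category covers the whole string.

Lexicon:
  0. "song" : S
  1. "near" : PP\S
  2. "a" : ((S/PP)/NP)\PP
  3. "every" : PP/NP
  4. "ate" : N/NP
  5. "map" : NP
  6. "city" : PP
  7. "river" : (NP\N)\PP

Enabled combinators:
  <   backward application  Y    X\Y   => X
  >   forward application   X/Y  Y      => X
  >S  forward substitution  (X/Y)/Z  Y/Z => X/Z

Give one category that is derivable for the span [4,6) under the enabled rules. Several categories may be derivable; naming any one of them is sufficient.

N

[0,8] S   >
  [0,4] S/NP   >S
    [0,3] (S/PP)/NP   <
      [0,2] PP   <
        [0,1] "song" : S
        [1,2] "near" : PP\S
      [2,3] "a" : ((S/PP)/NP)\PP
    [3,4] "every" : PP/NP
  [4,8] NP   <
    [4,6] N   >
      [4,5] "ate" : N/NP
      [5,6] "map" : NP
    [6,8] NP\N   <
      [6,7] "city" : PP
      [7,8] "river" : (NP\N)\PP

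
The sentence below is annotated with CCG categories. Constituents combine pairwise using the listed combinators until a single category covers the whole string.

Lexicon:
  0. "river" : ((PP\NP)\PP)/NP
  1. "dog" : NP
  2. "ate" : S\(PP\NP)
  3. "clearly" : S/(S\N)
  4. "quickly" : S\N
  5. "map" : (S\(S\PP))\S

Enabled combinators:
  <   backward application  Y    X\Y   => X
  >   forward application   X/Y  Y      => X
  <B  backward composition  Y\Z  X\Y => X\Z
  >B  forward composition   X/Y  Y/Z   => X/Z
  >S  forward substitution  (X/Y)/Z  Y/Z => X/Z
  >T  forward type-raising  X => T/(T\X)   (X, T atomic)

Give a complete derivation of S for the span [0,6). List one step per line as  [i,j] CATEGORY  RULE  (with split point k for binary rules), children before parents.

[0,6] S   <
  [0,3] S\PP   <B
    [0,2] (PP\NP)\PP   >
      [0,1] "river" : ((PP\NP)\PP)/NP
      [1,2] "dog" : NP
    [2,3] "ate" : S\(PP\NP)
  [3,6] S\(S\PP)   <
    [3,5] S   >
      [3,4] "clearly" : S/(S\N)
      [4,5] "quickly" : S\N
    [5,6] "map" : (S\(S\PP))\S

[0,1] ((PP\NP)\PP)/NP  lex  "river"
[1,2] NP  lex  "dog"
[0,2] (PP\NP)\PP  >  k=1
[2,3] S\(PP\NP)  lex  "ate"
[0,3] S\PP  <B  k=2
[3,4] S/(S\N)  lex  "clearly"
[4,5] S\N  lex  "quickly"
[3,5] S  >  k=4
[5,6] (S\(S\PP))\S  lex  "map"
[3,6] S\(S\PP)  <  k=5
[0,6] S  <  k=3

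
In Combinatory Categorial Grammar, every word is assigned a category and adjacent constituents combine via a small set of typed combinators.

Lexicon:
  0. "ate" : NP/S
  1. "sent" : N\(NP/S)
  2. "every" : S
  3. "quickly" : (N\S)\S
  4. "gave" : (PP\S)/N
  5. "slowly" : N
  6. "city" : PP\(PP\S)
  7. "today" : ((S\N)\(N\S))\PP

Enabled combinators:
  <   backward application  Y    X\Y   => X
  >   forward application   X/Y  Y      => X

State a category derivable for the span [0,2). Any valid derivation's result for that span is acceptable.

N

[0,8] S   <
  [0,2] N   <
    [0,1] "ate" : NP/S
    [1,2] "sent" : N\(NP/S)
  [2,8] S\N   <
    [2,4] N\S   <
      [2,3] "every" : S
      [3,4] "quickly" : (N\S)\S
    [4,8] (S\N)\(N\S)   <
      [4,7] PP   <
        [4,6] PP\S   >
          [4,5] "gave" : (PP\S)/N
          [5,6] "slowly" : N
        [6,7] "city" : PP\(PP\S)
      [7,8] "today" : ((S\N)\(N\S))\PP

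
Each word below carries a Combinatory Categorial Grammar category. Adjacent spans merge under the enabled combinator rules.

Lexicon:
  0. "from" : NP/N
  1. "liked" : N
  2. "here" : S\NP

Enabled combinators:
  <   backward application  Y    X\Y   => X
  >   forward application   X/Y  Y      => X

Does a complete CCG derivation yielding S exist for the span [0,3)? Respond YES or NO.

[0,3] S   <
  [0,2] NP   >
    [0,1] "from" : NP/N
    [1,2] "liked" : N
  [2,3] "here" : S\NP

YES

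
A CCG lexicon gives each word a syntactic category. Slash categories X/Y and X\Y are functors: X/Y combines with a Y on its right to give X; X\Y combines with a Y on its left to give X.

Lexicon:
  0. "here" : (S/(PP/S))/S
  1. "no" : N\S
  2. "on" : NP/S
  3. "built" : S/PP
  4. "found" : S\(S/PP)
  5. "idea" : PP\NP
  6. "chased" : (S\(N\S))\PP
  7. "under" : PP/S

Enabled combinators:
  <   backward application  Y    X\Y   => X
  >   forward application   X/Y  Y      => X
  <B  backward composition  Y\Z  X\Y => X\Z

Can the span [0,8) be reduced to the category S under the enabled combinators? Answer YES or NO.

[0,8] S   >
  [0,7] S/(PP/S)   >
    [0,1] "here" : (S/(PP/S))/S
    [1,7] S   <
      [1,2] "no" : N\S
      [2,7] S\(N\S)   <
        [2,6] PP   <
          [2,5] NP   >
            [2,3] "on" : NP/S
            [3,5] S   <
              [3,4] "built" : S/PP
              [4,5] "found" : S\(S/PP)
          [5,6] "idea" : PP\NP
        [6,7] "chased" : (S\(N\S))\PP
  [7,8] "under" : PP/S

YES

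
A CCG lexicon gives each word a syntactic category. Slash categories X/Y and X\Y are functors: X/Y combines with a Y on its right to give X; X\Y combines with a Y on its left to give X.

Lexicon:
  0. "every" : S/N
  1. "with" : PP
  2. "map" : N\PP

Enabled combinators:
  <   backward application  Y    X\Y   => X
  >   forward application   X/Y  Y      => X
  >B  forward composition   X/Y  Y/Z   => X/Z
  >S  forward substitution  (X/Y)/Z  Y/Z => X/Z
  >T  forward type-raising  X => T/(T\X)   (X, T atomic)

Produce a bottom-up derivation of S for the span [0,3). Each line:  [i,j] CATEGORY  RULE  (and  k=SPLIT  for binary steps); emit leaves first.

[0,3] S   >
  [0,1] "every" : S/N
  [1,3] N   <
    [1,2] "with" : PP
    [2,3] "map" : N\PP

[0,1] S/N  lex  "every"
[1,2] PP  lex  "with"
[2,3] N\PP  lex  "map"
[1,3] N  <  k=2
[0,3] S  >  k=1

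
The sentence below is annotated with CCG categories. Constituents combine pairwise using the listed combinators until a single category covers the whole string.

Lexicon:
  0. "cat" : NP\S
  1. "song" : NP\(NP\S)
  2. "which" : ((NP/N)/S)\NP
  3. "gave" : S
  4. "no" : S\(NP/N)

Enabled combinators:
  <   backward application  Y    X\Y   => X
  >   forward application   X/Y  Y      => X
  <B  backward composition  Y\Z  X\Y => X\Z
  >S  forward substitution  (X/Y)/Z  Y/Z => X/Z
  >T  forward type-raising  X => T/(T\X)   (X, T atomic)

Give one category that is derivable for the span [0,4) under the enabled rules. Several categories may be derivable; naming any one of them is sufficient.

NP/N

[0,5] S   <
  [0,4] NP/N   >
    [0,3] (NP/N)/S   <
      [0,2] NP   <
        [0,1] "cat" : NP\S
        [1,2] "song" : NP\(NP\S)
      [2,3] "which" : ((NP/N)/S)\NP
    [3,4] "gave" : S
  [4,5] "no" : S\(NP/N)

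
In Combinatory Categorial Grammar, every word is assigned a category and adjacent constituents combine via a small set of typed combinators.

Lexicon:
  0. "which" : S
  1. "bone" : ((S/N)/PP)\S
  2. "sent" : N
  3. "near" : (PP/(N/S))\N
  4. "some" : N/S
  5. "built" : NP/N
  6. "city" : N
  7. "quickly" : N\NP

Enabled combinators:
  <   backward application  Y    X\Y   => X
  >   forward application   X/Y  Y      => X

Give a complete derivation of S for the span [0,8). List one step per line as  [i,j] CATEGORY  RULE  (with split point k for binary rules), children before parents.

[0,8] S   >
  [0,5] S/N   >
    [0,2] (S/N)/PP   <
      [0,1] "which" : S
      [1,2] "bone" : ((S/N)/PP)\S
    [2,5] PP   >
      [2,4] PP/(N/S)   <
        [2,3] "sent" : N
        [3,4] "near" : (PP/(N/S))\N
      [4,5] "some" : N/S
  [5,8] N   <
    [5,7] NP   >
      [5,6] "built" : NP/N
      [6,7] "city" : N
    [7,8] "quickly" : N\NP

[0,1] S  lex  "which"
[1,2] ((S/N)/PP)\S  lex  "bone"
[0,2] (S/N)/PP  <  k=1
[2,3] N  lex  "sent"
[3,4] (PP/(N/S))\N  lex  "near"
[2,4] PP/(N/S)  <  k=3
[4,5] N/S  lex  "some"
[2,5] PP  >  k=4
[0,5] S/N  >  k=2
[5,6] NP/N  lex  "built"
[6,7] N  lex  "city"
[5,7] NP  >  k=6
[7,8] N\NP  lex  "quickly"
[5,8] N  <  k=7
[0,8] S  >  k=5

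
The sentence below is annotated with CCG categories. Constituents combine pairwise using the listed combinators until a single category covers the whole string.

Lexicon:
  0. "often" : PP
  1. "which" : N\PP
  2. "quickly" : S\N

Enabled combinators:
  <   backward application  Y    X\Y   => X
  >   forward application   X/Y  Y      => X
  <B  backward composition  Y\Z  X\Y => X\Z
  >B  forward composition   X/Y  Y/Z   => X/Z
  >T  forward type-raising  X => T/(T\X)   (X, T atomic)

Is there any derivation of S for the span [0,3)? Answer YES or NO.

[0,3] S   <
  [0,2] N   <
    [0,1] "often" : PP
    [1,2] "which" : N\PP
  [2,3] "quickly" : S\N

YES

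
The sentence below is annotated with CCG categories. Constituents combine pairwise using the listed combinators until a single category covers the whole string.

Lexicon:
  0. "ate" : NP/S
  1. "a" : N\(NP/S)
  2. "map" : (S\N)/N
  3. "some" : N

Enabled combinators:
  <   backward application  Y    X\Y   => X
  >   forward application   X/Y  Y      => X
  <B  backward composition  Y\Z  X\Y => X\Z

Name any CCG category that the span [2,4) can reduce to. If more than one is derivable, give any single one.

S\N

[0,4] S   <
  [0,2] N   <
    [0,1] "ate" : NP/S
    [1,2] "a" : N\(NP/S)
  [2,4] S\N   >
    [2,3] "map" : (S\N)/N
    [3,4] "some" : N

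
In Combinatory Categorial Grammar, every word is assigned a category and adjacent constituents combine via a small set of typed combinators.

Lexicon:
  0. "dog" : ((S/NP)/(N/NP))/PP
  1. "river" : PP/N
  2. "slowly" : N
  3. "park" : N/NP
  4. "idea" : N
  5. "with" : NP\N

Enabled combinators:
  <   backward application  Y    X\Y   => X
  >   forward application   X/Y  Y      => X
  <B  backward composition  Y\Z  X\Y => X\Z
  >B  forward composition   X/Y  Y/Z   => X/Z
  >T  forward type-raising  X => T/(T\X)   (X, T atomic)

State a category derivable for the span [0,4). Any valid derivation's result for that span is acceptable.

[0,6] S   >
  [0,4] S/NP   >
    [0,3] (S/NP)/(N/NP)   >
      [0,1] "dog" : ((S/NP)/(N/NP))/PP
      [1,3] PP   >
        [1,2] "river" : PP/N
        [2,3] "slowly" : N
    [3,4] "park" : N/NP
  [4,6] NP   <
    [4,5] "idea" : N
    [5,6] "with" : NP\N

S/NP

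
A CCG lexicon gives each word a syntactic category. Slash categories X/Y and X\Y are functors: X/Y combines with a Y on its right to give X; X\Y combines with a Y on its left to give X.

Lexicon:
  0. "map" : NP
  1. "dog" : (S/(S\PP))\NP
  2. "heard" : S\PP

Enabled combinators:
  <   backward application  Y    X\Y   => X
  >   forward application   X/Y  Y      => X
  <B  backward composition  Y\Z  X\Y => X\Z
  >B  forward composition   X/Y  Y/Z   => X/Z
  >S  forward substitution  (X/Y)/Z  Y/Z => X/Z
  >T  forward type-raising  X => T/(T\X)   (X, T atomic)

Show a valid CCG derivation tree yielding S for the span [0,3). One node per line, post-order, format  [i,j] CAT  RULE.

[0,1] NP  lex  "map"
[1,2] (S/(S\PP))\NP  lex  "dog"
[0,2] S/(S\PP)  <  k=1
[2,3] S\PP  lex  "heard"
[0,3] S  >  k=2

[0,3] S   >
  [0,2] S/(S\PP)   <
    [0,1] "map" : NP
    [1,2] "dog" : (S/(S\PP))\NP
  [2,3] "heard" : S\PP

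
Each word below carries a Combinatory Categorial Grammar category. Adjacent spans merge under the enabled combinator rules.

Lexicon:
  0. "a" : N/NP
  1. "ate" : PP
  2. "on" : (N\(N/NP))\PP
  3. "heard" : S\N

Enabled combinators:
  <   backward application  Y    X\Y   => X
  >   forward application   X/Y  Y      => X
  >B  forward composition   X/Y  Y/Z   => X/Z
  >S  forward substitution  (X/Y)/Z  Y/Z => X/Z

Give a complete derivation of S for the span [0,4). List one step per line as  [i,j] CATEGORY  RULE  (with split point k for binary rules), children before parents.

[0,1] N/NP  lex  "a"
[1,2] PP  lex  "ate"
[2,3] (N\(N/NP))\PP  lex  "on"
[1,3] N\(N/NP)  <  k=2
[0,3] N  <  k=1
[3,4] S\N  lex  "heard"
[0,4] S  <  k=3

[0,4] S   <
  [0,3] N   <
    [0,1] "a" : N/NP
    [1,3] N\(N/NP)   <
      [1,2] "ate" : PP
      [2,3] "on" : (N\(N/NP))\PP
  [3,4] "heard" : S\N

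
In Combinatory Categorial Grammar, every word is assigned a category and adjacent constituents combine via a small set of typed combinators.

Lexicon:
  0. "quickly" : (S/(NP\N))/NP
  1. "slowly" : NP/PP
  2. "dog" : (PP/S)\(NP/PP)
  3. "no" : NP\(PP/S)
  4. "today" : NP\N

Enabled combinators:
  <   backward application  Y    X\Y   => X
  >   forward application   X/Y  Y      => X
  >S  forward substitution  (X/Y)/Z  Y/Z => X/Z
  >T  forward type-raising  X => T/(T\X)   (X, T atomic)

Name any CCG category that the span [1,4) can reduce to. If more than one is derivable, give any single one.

NP

[0,5] S   >
  [0,4] S/(NP\N)   >
    [0,1] "quickly" : (S/(NP\N))/NP
    [1,4] NP   <
      [1,3] PP/S   <
        [1,2] "slowly" : NP/PP
        [2,3] "dog" : (PP/S)\(NP/PP)
      [3,4] "no" : NP\(PP/S)
  [4,5] "today" : NP\N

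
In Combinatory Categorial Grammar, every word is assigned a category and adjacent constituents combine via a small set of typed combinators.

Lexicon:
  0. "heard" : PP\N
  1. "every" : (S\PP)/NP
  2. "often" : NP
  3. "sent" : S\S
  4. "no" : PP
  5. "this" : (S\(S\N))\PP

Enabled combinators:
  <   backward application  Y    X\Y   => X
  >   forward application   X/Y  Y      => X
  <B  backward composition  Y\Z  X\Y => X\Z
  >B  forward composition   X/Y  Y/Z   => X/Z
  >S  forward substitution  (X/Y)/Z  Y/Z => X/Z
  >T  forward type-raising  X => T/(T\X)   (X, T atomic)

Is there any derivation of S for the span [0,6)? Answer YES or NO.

YES

[0,6] S   <
  [0,4] S\N   <B
    [0,1] "heard" : PP\N
    [1,4] S\PP   <B
      [1,3] S\PP   >
        [1,2] "every" : (S\PP)/NP
        [2,3] "often" : NP
      [3,4] "sent" : S\S
  [4,6] S\(S\N)   <
    [4,5] "no" : PP
    [5,6] "this" : (S\(S\N))\PP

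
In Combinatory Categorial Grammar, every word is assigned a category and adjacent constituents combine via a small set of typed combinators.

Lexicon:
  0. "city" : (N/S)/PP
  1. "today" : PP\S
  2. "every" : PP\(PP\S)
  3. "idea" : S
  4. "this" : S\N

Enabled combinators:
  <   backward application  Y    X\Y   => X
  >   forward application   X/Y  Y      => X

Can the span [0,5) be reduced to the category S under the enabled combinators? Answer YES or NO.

[0,5] S   <
  [0,4] N   >
    [0,3] N/S   >
      [0,1] "city" : (N/S)/PP
      [1,3] PP   <
        [1,2] "today" : PP\S
        [2,3] "every" : PP\(PP\S)
    [3,4] "idea" : S
  [4,5] "this" : S\N

YES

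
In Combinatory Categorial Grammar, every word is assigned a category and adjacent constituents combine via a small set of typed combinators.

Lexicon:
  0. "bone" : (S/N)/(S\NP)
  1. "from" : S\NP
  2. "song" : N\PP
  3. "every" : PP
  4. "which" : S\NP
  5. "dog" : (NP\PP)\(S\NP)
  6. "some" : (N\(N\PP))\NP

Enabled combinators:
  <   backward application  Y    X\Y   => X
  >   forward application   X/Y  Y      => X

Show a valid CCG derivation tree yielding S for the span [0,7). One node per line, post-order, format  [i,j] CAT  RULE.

[0,1] (S/N)/(S\NP)  lex  "bone"
[1,2] S\NP  lex  "from"
[0,2] S/N  >  k=1
[2,3] N\PP  lex  "song"
[3,4] PP  lex  "every"
[4,5] S\NP  lex  "which"
[5,6] (NP\PP)\(S\NP)  lex  "dog"
[4,6] NP\PP  <  k=5
[3,6] NP  <  k=4
[6,7] (N\(N\PP))\NP  lex  "some"
[3,7] N\(N\PP)  <  k=6
[2,7] N  <  k=3
[0,7] S  >  k=2

[0,7] S   >
  [0,2] S/N   >
    [0,1] "bone" : (S/N)/(S\NP)
    [1,2] "from" : S\NP
  [2,7] N   <
    [2,3] "song" : N\PP
    [3,7] N\(N\PP)   <
      [3,6] NP   <
        [3,4] "every" : PP
        [4,6] NP\PP   <
          [4,5] "which" : S\NP
          [5,6] "dog" : (NP\PP)\(S\NP)
      [6,7] "some" : (N\(N\PP))\NP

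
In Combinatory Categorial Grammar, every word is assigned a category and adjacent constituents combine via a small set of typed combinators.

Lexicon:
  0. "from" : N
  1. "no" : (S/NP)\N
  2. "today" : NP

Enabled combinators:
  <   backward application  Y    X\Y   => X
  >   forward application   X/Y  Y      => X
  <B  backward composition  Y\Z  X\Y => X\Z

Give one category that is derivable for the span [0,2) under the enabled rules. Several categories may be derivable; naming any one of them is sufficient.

[0,3] S   >
  [0,2] S/NP   <
    [0,1] "from" : N
    [1,2] "no" : (S/NP)\N
  [2,3] "today" : NP

S/NP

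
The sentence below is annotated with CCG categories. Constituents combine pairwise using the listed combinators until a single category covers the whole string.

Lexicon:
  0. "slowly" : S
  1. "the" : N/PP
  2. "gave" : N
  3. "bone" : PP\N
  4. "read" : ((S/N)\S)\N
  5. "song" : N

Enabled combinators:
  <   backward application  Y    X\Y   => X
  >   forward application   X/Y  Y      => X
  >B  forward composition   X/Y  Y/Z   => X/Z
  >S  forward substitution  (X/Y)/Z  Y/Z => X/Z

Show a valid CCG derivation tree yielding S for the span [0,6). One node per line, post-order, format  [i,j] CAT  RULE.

[0,6] S   >
  [0,5] S/N   <
    [0,1] "slowly" : S
    [1,5] (S/N)\S   <
      [1,4] N   >
        [1,2] "the" : N/PP
        [2,4] PP   <
          [2,3] "gave" : N
          [3,4] "bone" : PP\N
      [4,5] "read" : ((S/N)\S)\N
  [5,6] "song" : N

[0,1] S  lex  "slowly"
[1,2] N/PP  lex  "the"
[2,3] N  lex  "gave"
[3,4] PP\N  lex  "bone"
[2,4] PP  <  k=3
[1,4] N  >  k=2
[4,5] ((S/N)\S)\N  lex  "read"
[1,5] (S/N)\S  <  k=4
[0,5] S/N  <  k=1
[5,6] N  lex  "song"
[0,6] S  >  k=5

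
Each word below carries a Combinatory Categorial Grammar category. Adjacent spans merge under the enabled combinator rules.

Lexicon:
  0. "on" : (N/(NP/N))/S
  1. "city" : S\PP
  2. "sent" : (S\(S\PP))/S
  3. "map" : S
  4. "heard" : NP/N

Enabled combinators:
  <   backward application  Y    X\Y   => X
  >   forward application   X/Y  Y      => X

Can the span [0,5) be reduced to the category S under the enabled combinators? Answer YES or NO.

(N/(NP/N))/S S\PP (S\(S\PP))/S S NP/N
CKY chart[0,5] = {N}; S ∉ chart

NO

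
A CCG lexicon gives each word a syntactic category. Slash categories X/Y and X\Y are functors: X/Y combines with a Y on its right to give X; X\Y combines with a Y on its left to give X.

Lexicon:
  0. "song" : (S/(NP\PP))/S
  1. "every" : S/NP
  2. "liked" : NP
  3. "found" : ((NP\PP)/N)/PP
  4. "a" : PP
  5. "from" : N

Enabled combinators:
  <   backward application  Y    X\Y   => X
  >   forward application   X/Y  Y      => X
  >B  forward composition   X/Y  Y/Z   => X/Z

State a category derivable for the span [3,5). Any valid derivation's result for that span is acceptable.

(NP\PP)/N

[0,6] S   >
  [0,3] S/(NP\PP)   >
    [0,1] "song" : (S/(NP\PP))/S
    [1,3] S   >
      [1,2] "every" : S/NP
      [2,3] "liked" : NP
  [3,6] NP\PP   >
    [3,5] (NP\PP)/N   >
      [3,4] "found" : ((NP\PP)/N)/PP
      [4,5] "a" : PP
    [5,6] "from" : N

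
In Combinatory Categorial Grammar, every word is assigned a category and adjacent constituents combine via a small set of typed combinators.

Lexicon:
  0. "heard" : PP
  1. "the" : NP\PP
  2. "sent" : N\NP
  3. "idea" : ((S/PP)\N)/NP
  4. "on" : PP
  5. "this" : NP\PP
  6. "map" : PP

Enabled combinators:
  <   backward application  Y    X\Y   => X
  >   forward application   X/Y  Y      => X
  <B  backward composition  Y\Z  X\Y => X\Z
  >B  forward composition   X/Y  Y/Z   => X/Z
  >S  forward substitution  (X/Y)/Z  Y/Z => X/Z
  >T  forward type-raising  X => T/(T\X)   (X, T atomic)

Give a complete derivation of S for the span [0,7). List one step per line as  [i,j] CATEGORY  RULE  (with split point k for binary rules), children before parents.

[0,7] S   >
  [0,6] S/PP   <
    [0,3] N   <
      [0,2] NP   <
        [0,1] "heard" : PP
        [1,2] "the" : NP\PP
      [2,3] "sent" : N\NP
    [3,6] (S/PP)\N   >
      [3,4] "idea" : ((S/PP)\N)/NP
      [4,6] NP   <
        [4,5] "on" : PP
        [5,6] "this" : NP\PP
  [6,7] "map" : PP

[0,1] PP  lex  "heard"
[1,2] NP\PP  lex  "the"
[0,2] NP  <  k=1
[2,3] N\NP  lex  "sent"
[0,3] N  <  k=2
[3,4] ((S/PP)\N)/NP  lex  "idea"
[4,5] PP  lex  "on"
[5,6] NP\PP  lex  "this"
[4,6] NP  <  k=5
[3,6] (S/PP)\N  >  k=4
[0,6] S/PP  <  k=3
[6,7] PP  lex  "map"
[0,7] S  >  k=6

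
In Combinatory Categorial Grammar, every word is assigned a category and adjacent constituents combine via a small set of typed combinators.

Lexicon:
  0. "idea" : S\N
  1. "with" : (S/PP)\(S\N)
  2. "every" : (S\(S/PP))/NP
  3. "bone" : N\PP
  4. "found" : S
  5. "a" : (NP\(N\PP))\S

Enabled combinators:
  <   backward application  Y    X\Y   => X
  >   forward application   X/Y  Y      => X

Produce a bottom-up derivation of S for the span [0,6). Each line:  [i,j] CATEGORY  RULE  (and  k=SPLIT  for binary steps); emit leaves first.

[0,6] S   <
  [0,2] S/PP   <
    [0,1] "idea" : S\N
    [1,2] "with" : (S/PP)\(S\N)
  [2,6] S\(S/PP)   >
    [2,3] "every" : (S\(S/PP))/NP
    [3,6] NP   <
      [3,4] "bone" : N\PP
      [4,6] NP\(N\PP)   <
        [4,5] "found" : S
        [5,6] "a" : (NP\(N\PP))\S

[0,1] S\N  lex  "idea"
[1,2] (S/PP)\(S\N)  lex  "with"
[0,2] S/PP  <  k=1
[2,3] (S\(S/PP))/NP  lex  "every"
[3,4] N\PP  lex  "bone"
[4,5] S  lex  "found"
[5,6] (NP\(N\PP))\S  lex  "a"
[4,6] NP\(N\PP)  <  k=5
[3,6] NP  <  k=4
[2,6] S\(S/PP)  >  k=3
[0,6] S  <  k=2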